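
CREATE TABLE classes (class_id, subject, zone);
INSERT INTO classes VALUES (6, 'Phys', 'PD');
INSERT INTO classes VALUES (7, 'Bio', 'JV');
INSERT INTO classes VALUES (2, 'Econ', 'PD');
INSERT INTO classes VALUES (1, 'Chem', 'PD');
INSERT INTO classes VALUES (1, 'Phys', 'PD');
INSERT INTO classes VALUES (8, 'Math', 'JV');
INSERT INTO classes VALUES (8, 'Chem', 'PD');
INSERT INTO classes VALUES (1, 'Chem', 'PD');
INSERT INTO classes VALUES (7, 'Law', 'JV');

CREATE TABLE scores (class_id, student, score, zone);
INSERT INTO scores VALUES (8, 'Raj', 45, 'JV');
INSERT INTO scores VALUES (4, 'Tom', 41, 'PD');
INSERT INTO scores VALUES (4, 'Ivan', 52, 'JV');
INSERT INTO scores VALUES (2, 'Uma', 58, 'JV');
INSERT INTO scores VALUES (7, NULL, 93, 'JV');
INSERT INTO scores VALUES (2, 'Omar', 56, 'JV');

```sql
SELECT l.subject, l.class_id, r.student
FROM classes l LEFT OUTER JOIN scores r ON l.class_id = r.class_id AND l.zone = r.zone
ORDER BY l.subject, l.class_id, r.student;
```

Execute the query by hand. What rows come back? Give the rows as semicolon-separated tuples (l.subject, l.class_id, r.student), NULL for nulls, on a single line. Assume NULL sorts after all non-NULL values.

LEFT JOIN keeps every row from `classes`; unmatched rows get NULL for `scores`'s columns.
Matching on l.class_id = r.class_id AND l.zone = r.zone.
- l[0] class_id=6, zone=PD → no match; kept with NULLs on the r side.
- l[1] class_id=7, zone=JV → 1 match(es) in r → 1 row(s).
- l[2] class_id=2, zone=PD → no match; kept with NULLs on the r side.
- l[3] class_id=1, zone=PD → no match; kept with NULLs on the r side.
- l[4] class_id=1, zone=PD → no match; kept with NULLs on the r side.
- l[5] class_id=8, zone=JV → 1 match(es) in r → 1 row(s).
- l[6] class_id=8, zone=PD → no match; kept with NULLs on the r side.
- l[7] class_id=1, zone=PD → no match; kept with NULLs on the r side.
- l[8] class_id=7, zone=JV → 1 match(es) in r → 1 row(s).
After projecting and ordering:
l.subject | l.class_id | r.student
Bio | 7 | NULL
Chem | 1 | NULL
Chem | 1 | NULL
Chem | 8 | NULL
Econ | 2 | NULL
Law | 7 | NULL
Math | 8 | Raj
Phys | 1 | NULL
Phys | 6 | NULL

(Bio, 7, NULL); (Chem, 1, NULL); (Chem, 1, NULL); (Chem, 8, NULL); (Econ, 2, NULL); (Law, 7, NULL); (Math, 8, Raj); (Phys, 1, NULL); (Phys, 6, NULL)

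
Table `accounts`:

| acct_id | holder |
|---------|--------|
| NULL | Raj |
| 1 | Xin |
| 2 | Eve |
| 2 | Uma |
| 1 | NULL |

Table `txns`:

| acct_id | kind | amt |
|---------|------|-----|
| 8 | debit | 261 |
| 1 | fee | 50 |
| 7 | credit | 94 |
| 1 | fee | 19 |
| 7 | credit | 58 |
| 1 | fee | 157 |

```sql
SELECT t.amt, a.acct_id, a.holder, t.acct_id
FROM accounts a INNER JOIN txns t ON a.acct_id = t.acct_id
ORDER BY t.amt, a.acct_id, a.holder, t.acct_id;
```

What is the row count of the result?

6

INNER JOIN keeps only pairs where the ON condition holds.
Matching on a.acct_id = t.acct_id. A NULL in a compared column never satisfies the condition.
- acct_id=NULL: no matching t row, dropped.
- acct_id=1: 3 matching t row(s), so 3 row(s) emitted.
- acct_id=2: no matching t row, dropped.
- acct_id=2: no matching t row, dropped.
- acct_id=1: 3 matching t row(s), so 3 row(s) emitted.
Total: 6 rows.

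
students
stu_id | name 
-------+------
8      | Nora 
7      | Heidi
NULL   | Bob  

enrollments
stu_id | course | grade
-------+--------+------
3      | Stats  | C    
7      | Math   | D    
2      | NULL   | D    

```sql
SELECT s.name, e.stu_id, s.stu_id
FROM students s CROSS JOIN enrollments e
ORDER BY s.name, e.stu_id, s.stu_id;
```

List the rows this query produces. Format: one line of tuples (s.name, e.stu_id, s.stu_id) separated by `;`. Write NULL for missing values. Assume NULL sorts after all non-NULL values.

CROSS JOIN pairs every row of `students` with every row of `enrollments`: 3 × 3 = 9 rows.
After projecting and ordering:
s.name | e.stu_id | s.stu_id
Bob | 2 | NULL
Bob | 3 | NULL
Bob | 7 | NULL
Heidi | 2 | 7
Heidi | 3 | 7
Heidi | 7 | 7
Nora | 2 | 8
Nora | 3 | 8
Nora | 7 | 8

(Bob, 2, NULL); (Bob, 3, NULL); (Bob, 7, NULL); (Heidi, 2, 7); (Heidi, 3, 7); (Heidi, 7, 7); (Nora, 2, 8); (Nora, 3, 8); (Nora, 7, 8)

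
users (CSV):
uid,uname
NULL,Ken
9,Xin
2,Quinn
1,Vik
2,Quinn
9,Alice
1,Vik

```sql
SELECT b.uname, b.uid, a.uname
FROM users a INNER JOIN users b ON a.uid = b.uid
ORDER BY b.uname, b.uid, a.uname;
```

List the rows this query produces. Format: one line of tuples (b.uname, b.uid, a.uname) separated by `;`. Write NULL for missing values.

INNER JOIN keeps only pairs where the ON condition holds.
Matching on a.uid = b.uid. A NULL in a compared column never satisfies the condition.
- a (uid=NULL) has no partner → excluded.
- a (uid=9) pairs with 2 row(s) of b.
- a (uid=2) pairs with 2 row(s) of b.
- a (uid=1) pairs with 2 row(s) of b.
- a (uid=2) pairs with 2 row(s) of b.
- a (uid=9) pairs with 2 row(s) of b.
- a (uid=1) pairs with 2 row(s) of b.

(Alice, 9, Alice); (Alice, 9, Xin); (Quinn, 2, Quinn); (Quinn, 2, Quinn); (Quinn, 2, Quinn); (Quinn, 2, Quinn); (Vik, 1, Vik); (Vik, 1, Vik); (Vik, 1, Vik); (Vik, 1, Vik); (Xin, 9, Alice); (Xin, 9, Xin)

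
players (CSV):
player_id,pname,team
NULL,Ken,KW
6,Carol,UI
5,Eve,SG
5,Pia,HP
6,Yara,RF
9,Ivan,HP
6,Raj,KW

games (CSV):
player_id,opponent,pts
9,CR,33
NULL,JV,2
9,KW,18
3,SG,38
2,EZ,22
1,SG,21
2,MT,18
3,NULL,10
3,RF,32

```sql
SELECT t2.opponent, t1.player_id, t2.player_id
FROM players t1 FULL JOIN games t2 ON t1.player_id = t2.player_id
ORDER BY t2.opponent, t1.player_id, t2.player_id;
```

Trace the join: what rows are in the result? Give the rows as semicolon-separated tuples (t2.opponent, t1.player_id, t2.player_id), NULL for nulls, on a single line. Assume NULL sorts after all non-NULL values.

FULL OUTER JOIN keeps every row from both sides; unmatched rows get NULL for the other side's columns.
Matching on t1.player_id = t2.player_id. A NULL in a compared column never satisfies the condition.
Matched pairs: 2; unmatched t1 rows kept: 6; unmatched t2 rows kept: 7.

(CR, 9, 9); (EZ, NULL, 2); (JV, NULL, NULL); (KW, 9, 9); (MT, NULL, 2); (RF, NULL, 3); (SG, NULL, 1); (SG, NULL, 3); (NULL, 5, NULL); (NULL, 5, NULL); (NULL, 6, NULL); (NULL, 6, NULL); (NULL, 6, NULL); (NULL, NULL, 3); (NULL, NULL, NULL)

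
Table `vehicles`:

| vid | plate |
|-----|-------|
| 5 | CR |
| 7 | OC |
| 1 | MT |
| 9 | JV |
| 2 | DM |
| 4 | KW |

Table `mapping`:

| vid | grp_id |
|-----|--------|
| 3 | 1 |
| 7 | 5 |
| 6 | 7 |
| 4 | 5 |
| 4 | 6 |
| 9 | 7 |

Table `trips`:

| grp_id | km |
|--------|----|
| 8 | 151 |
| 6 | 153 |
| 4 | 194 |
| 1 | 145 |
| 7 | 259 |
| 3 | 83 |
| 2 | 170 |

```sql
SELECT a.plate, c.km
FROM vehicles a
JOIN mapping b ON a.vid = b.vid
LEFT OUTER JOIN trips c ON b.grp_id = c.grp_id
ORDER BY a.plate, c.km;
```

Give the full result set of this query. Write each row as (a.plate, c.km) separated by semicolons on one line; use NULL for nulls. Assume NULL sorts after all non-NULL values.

(JV, 259); (KW, 153); (KW, NULL); (OC, NULL)

Evaluate left to right. First `vehicles a INNER JOIN mapping b` on vid: 4 row(s).
Then LEFT JOIN `trips c` on grp_id: each of those 4 rows is kept; rows whose b.grp_id has no match in c get NULL for c's columns.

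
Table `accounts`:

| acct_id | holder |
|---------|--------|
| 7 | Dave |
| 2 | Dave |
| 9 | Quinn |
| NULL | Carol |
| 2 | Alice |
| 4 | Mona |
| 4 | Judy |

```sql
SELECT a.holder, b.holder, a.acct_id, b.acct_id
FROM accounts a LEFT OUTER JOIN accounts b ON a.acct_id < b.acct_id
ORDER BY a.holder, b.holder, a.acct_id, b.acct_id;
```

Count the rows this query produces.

LEFT JOIN keeps every row from `accounts a`; unmatched rows get NULL for `accounts b`'s columns.
Matching on a.acct_id < b.acct_id. A NULL in a compared column never satisfies the condition.
- a (acct_id=7) pairs with 1 row(s) of b.
- a (acct_id=2) pairs with 4 row(s) of b.
- a (acct_id=9) has no partner → padded with NULL.
- a (acct_id=NULL) has no partner → padded with NULL.
- a (acct_id=2) pairs with 4 row(s) of b.
- a (acct_id=4) pairs with 2 row(s) of b.
- a (acct_id=4) pairs with 2 row(s) of b.
Total: 13 matched + 2 padded = 15 rows.

15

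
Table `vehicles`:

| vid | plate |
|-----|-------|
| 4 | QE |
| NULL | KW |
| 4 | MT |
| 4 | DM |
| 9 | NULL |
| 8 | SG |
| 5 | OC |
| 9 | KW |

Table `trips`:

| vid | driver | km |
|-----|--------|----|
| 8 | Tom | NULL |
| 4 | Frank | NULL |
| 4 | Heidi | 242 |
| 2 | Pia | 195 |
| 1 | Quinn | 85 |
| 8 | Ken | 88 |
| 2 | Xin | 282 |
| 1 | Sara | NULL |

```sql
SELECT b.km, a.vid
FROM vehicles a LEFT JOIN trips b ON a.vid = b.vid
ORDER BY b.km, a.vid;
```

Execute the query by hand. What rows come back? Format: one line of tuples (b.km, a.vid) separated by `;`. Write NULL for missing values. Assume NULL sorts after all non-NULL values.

LEFT JOIN keeps every row from `vehicles`; unmatched rows get NULL for `trips`'s columns.
Matching on a.vid = b.vid. A NULL in a compared column never satisfies the condition.
- a row (vid=4): matches 2 b row(s) → 2 output row(s).
- a row (vid=NULL): no match → kept, b columns NULL.
- a row (vid=4): matches 2 b row(s) → 2 output row(s).
- a row (vid=4): matches 2 b row(s) → 2 output row(s).
- a row (vid=9): no match → kept, b columns NULL.
- a row (vid=8): matches 2 b row(s) → 2 output row(s).
- a row (vid=5): no match → kept, b columns NULL.
- a row (vid=9): no match → kept, b columns NULL.

(88, 8); (242, 4); (242, 4); (242, 4); (NULL, 4); (NULL, 4); (NULL, 4); (NULL, 5); (NULL, 8); (NULL, 9); (NULL, 9); (NULL, NULL)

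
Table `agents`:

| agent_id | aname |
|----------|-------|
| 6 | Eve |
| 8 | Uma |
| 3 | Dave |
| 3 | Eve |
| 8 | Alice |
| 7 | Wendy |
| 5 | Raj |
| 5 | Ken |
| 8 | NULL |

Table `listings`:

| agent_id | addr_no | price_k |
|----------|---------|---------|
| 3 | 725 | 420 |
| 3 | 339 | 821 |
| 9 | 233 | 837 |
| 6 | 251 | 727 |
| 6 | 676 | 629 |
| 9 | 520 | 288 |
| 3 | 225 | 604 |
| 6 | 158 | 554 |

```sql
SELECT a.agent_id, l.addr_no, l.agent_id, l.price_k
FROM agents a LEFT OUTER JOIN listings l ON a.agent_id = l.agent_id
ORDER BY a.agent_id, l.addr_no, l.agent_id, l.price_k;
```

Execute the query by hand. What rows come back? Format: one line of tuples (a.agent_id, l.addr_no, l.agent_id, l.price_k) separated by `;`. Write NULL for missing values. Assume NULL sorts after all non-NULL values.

(3, 225, 3, 604); (3, 225, 3, 604); (3, 339, 3, 821); (3, 339, 3, 821); (3, 725, 3, 420); (3, 725, 3, 420); (5, NULL, NULL, NULL); (5, NULL, NULL, NULL); (6, 158, 6, 554); (6, 251, 6, 727); (6, 676, 6, 629); (7, NULL, NULL, NULL); (8, NULL, NULL, NULL); (8, NULL, NULL, NULL); (8, NULL, NULL, NULL)

LEFT JOIN keeps every row from `agents`; unmatched rows get NULL for `listings`'s columns.
Matching on a.agent_id = l.agent_id.
- agent_id=6: 3 matching l row(s), so 3 row(s) emitted.
- agent_id=8: no l row matches, row kept with l columns NULL.
- agent_id=3: 3 matching l row(s), so 3 row(s) emitted.
- agent_id=3: 3 matching l row(s), so 3 row(s) emitted.
- agent_id=8: no l row matches, row kept with l columns NULL.
- agent_id=7: no l row matches, row kept with l columns NULL.
- agent_id=5: no l row matches, row kept with l columns NULL.
- agent_id=5: no l row matches, row kept with l columns NULL.
- agent_id=8: no l row matches, row kept with l columns NULL.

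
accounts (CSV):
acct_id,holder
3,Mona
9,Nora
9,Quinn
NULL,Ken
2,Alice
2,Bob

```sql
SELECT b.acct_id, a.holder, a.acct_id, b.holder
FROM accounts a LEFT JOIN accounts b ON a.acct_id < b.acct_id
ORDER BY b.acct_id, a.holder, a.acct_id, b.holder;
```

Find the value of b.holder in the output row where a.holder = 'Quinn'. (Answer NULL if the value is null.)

LEFT JOIN keeps every row from `accounts a`; unmatched rows get NULL for `accounts b`'s columns.
Matching on a.acct_id < b.acct_id. A NULL in a compared column never satisfies the condition.
- a row (acct_id=3): matches 2 b row(s) → 2 output row(s).
- a row (acct_id=9): no match → kept, b columns NULL.
- a row (acct_id=9): no match → kept, b columns NULL.
- a row (acct_id=NULL): no match → kept, b columns NULL.
- a row (acct_id=2): matches 3 b row(s) → 3 output row(s).
- a row (acct_id=2): matches 3 b row(s) → 3 output row(s).

NULL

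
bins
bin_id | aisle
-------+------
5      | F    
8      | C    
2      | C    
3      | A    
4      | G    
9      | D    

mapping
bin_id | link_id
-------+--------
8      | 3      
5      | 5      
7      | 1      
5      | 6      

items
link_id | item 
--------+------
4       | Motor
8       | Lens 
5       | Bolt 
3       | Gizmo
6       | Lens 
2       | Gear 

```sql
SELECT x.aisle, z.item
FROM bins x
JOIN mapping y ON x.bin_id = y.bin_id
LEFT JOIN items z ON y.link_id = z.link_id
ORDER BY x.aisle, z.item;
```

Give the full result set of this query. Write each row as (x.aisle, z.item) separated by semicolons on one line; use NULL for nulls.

Joins associate left-to-right: bins INNER JOIN mapping on bin_id gives 3 intermediate row(s).
Then LEFT JOIN `items z` on link_id: each of those 3 rows is kept; rows whose y.link_id has no match in z get NULL for z's columns.

(C, Gizmo); (F, Bolt); (F, Lens)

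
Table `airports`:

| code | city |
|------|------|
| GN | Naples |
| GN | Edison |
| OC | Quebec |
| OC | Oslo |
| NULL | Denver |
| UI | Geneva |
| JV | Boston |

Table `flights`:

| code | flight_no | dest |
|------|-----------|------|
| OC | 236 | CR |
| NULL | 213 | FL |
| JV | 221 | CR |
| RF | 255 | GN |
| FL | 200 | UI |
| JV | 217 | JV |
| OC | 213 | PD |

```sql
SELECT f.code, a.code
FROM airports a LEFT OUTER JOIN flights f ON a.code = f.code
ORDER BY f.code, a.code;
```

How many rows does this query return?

10

LEFT JOIN keeps every row from `airports`; unmatched rows get NULL for `flights`'s columns.
Matching on a.code = f.code. A NULL in a compared column never satisfies the condition.
Matched pairs: 6; unmatched a rows kept: 4.
Total: 6 matched + 4 padded = 10 rows.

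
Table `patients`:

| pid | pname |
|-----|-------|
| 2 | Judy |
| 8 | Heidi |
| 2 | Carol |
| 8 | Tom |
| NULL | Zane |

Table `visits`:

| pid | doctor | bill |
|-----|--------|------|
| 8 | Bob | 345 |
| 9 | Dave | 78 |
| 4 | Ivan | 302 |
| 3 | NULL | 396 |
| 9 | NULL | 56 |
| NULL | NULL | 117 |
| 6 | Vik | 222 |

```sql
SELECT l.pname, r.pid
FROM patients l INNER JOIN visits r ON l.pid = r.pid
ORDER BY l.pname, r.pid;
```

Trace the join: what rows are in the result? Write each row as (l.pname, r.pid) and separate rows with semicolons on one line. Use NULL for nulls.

INNER JOIN keeps only pairs where the ON condition holds.
Matching on l.pid = r.pid. A NULL in a compared column never satisfies the condition.
Matched pairs: 2.

(Heidi, 8); (Tom, 8)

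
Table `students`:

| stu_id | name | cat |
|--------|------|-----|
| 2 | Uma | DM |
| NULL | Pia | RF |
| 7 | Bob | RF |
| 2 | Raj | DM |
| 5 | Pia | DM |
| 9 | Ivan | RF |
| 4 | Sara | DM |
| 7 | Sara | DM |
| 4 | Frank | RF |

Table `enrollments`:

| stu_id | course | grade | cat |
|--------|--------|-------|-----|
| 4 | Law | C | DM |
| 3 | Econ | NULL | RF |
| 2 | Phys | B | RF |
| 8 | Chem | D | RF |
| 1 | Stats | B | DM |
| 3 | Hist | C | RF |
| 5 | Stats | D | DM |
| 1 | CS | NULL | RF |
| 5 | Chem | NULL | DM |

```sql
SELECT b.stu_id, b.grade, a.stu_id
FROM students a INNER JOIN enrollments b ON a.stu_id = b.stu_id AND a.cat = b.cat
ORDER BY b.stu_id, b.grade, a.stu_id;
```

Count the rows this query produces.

INNER JOIN keeps only pairs where the ON condition holds.
Matching on a.stu_id = b.stu_id AND a.cat = b.cat. A NULL in a compared column never satisfies the condition.
Matched pairs: 3.
Total: 3 rows.

3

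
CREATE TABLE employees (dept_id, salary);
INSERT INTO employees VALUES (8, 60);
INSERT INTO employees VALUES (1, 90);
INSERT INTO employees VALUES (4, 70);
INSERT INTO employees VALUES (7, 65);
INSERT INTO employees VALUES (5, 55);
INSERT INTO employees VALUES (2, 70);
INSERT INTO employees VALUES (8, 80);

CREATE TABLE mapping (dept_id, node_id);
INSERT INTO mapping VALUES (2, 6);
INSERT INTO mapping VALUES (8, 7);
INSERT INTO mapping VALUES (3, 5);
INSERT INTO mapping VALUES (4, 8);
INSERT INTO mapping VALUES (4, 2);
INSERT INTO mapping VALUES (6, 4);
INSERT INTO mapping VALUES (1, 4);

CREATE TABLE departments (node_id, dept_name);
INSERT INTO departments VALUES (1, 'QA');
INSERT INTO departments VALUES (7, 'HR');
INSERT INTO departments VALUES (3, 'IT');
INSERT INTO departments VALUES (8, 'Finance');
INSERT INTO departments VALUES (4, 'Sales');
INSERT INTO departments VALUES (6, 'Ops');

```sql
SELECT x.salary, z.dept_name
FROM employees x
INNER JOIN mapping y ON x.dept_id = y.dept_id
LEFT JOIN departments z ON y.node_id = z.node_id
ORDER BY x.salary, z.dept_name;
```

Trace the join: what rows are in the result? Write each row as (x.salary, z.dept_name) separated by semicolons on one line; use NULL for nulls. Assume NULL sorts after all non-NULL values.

Evaluate left to right. First `employees x INNER JOIN mapping y` on dept_id: 6 row(s).
Then LEFT JOIN `departments z` on node_id: each of those 6 rows is kept; rows whose y.node_id has no match in z get NULL for z's columns.

(60, HR); (70, Finance); (70, Ops); (70, NULL); (80, HR); (90, Sales)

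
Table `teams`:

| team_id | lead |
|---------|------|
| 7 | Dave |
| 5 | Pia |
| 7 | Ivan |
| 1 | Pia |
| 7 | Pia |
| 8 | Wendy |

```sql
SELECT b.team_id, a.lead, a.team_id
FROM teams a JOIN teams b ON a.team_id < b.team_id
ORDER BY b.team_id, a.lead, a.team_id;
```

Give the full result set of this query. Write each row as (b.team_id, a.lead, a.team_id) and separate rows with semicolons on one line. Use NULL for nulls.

INNER JOIN keeps only pairs where the ON condition holds.
Matching on a.team_id < b.team_id.
- a[0] team_id=7 → 1 match(es) in b → 1 row(s).
- a[1] team_id=5 → 4 match(es) in b → 4 row(s).
- a[2] team_id=7 → 1 match(es) in b → 1 row(s).
- a[3] team_id=1 → 5 match(es) in b → 5 row(s).
- a[4] team_id=7 → 1 match(es) in b → 1 row(s).
- a[5] team_id=8 → no match; dropped.

(5, Pia, 1); (7, Pia, 1); (7, Pia, 1); (7, Pia, 1); (7, Pia, 5); (7, Pia, 5); (7, Pia, 5); (8, Dave, 7); (8, Ivan, 7); (8, Pia, 1); (8, Pia, 5); (8, Pia, 7)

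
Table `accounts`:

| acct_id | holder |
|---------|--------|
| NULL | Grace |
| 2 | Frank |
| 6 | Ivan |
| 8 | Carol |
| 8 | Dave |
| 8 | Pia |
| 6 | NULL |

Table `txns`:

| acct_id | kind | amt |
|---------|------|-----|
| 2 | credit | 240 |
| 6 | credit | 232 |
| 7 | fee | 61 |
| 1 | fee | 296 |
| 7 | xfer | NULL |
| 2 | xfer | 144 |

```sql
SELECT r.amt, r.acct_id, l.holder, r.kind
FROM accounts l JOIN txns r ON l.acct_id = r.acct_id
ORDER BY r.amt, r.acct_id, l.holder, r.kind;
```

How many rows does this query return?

INNER JOIN keeps only pairs where the ON condition holds.
Matching on l.acct_id = r.acct_id. A NULL in a compared column never satisfies the condition.
Matched pairs: 4.
Total: 4 rows.

4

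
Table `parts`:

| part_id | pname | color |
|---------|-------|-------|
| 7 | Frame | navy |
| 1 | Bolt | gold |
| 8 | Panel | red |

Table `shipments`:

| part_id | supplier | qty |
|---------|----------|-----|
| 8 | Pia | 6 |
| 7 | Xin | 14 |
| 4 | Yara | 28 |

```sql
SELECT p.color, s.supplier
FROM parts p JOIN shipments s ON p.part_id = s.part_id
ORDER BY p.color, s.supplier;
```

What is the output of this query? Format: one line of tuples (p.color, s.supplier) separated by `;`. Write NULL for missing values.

INNER JOIN keeps only pairs where the ON condition holds.
Matching on p.part_id = s.part_id.
- part_id=7: 1 matching s row(s), so 1 row(s) emitted.
- part_id=1: no matching s row, dropped.
- part_id=8: 1 matching s row(s), so 1 row(s) emitted.
After projecting and ordering:
p.color | s.supplier
navy | Xin
red | Pia

(navy, Xin); (red, Pia)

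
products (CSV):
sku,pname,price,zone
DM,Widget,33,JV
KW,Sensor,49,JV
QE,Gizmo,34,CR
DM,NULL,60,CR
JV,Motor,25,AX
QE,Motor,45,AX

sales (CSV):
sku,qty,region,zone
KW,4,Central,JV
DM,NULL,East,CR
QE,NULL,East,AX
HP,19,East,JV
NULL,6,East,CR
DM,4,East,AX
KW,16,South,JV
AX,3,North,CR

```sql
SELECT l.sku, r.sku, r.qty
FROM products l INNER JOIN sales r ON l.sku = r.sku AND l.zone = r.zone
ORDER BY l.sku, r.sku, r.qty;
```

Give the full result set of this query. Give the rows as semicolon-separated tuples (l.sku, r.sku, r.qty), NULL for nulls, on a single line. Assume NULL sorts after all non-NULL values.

INNER JOIN keeps only pairs where the ON condition holds.
Matching on l.sku = r.sku AND l.zone = r.zone. A NULL in a compared column never satisfies the condition.
- l row (sku=DM, zone=JV): no match → dropped.
- l row (sku=KW, zone=JV): matches 2 r row(s) → 2 output row(s).
- l row (sku=QE, zone=CR): no match → dropped.
- l row (sku=DM, zone=CR): matches 1 r row(s) → 1 output row(s).
- l row (sku=JV, zone=AX): no match → dropped.
- l row (sku=QE, zone=AX): matches 1 r row(s) → 1 output row(s).
After projecting and ordering:
l.sku | r.sku | r.qty
DM | DM | NULL
KW | KW | 4
KW | KW | 16
QE | QE | NULL

(DM, DM, NULL); (KW, KW, 4); (KW, KW, 16); (QE, QE, NULL)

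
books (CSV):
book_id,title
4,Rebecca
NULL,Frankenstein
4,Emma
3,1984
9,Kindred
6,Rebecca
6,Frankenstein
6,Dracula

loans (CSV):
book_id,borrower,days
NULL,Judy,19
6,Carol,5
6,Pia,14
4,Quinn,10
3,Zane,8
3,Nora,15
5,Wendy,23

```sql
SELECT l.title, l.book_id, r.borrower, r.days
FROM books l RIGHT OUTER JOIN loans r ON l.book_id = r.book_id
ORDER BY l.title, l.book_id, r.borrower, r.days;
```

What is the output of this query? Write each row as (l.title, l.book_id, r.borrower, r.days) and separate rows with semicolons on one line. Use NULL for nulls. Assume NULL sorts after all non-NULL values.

(1984, 3, Nora, 15); (1984, 3, Zane, 8); (Dracula, 6, Carol, 5); (Dracula, 6, Pia, 14); (Emma, 4, Quinn, 10); (Frankenstein, 6, Carol, 5); (Frankenstein, 6, Pia, 14); (Rebecca, 4, Quinn, 10); (Rebecca, 6, Carol, 5); (Rebecca, 6, Pia, 14); (NULL, NULL, Judy, 19); (NULL, NULL, Wendy, 23)

RIGHT JOIN keeps every row from `loans`; unmatched rows get NULL for `books`'s columns.
Matching on l.book_id = r.book_id. A NULL in a compared column never satisfies the condition.
- l[0] book_id=4 → 1 match(es) in r → 1 row(s).
- l[1] book_id=NULL → no match.
- l[2] book_id=4 → 1 match(es) in r → 1 row(s).
- l[3] book_id=3 → 2 match(es) in r → 2 row(s).
- l[4] book_id=9 → no match.
- l[5] book_id=6 → 2 match(es) in r → 2 row(s).
- l[6] book_id=6 → 2 match(es) in r → 2 row(s).
- l[7] book_id=6 → 2 match(es) in r → 2 row(s).
- 2 r row(s) had no l match → kept, l columns NULL.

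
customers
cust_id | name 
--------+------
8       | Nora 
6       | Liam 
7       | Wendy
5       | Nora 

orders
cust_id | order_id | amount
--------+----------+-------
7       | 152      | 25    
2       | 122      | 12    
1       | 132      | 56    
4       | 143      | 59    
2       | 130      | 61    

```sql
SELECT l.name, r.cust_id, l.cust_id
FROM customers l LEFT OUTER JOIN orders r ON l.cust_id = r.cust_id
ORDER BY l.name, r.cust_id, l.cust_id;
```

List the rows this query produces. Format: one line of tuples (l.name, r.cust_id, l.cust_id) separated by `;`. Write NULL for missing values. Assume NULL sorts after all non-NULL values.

LEFT JOIN keeps every row from `customers`; unmatched rows get NULL for `orders`'s columns.
Matching on l.cust_id = r.cust_id.
- l row (cust_id=8): no match → kept, r columns NULL.
- l row (cust_id=6): no match → kept, r columns NULL.
- l row (cust_id=7): matches 1 r row(s) → 1 output row(s).
- l row (cust_id=5): no match → kept, r columns NULL.
After projecting and ordering:
l.name | r.cust_id | l.cust_id
Liam | NULL | 6
Nora | NULL | 5
Nora | NULL | 8
Wendy | 7 | 7

(Liam, NULL, 6); (Nora, NULL, 5); (Nora, NULL, 8); (Wendy, 7, 7)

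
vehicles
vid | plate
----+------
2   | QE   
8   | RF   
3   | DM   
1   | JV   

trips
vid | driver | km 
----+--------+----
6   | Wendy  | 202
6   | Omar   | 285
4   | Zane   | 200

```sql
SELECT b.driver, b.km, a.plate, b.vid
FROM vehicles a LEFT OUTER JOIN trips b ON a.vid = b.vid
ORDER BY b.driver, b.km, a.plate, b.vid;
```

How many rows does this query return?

LEFT JOIN keeps every row from `vehicles`; unmatched rows get NULL for `trips`'s columns.
Matching on a.vid = b.vid.
- a[0] vid=2 → no match; kept with NULLs on the b side.
- a[1] vid=8 → no match; kept with NULLs on the b side.
- a[2] vid=3 → no match; kept with NULLs on the b side.
- a[3] vid=1 → no match; kept with NULLs on the b side.
Total: 0 matched + 4 padded = 4 rows.

4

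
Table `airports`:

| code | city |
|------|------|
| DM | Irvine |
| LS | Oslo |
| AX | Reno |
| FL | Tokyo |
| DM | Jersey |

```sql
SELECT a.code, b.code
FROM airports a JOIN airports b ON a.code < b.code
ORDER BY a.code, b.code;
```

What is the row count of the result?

INNER JOIN keeps only pairs where the ON condition holds.
Matching on a.code < b.code.
- a (code=DM) pairs with 2 row(s) of b.
- a (code=LS) has no partner → excluded.
- a (code=AX) pairs with 4 row(s) of b.
- a (code=FL) pairs with 1 row(s) of b.
- a (code=DM) pairs with 2 row(s) of b.
Total: 9 rows.

9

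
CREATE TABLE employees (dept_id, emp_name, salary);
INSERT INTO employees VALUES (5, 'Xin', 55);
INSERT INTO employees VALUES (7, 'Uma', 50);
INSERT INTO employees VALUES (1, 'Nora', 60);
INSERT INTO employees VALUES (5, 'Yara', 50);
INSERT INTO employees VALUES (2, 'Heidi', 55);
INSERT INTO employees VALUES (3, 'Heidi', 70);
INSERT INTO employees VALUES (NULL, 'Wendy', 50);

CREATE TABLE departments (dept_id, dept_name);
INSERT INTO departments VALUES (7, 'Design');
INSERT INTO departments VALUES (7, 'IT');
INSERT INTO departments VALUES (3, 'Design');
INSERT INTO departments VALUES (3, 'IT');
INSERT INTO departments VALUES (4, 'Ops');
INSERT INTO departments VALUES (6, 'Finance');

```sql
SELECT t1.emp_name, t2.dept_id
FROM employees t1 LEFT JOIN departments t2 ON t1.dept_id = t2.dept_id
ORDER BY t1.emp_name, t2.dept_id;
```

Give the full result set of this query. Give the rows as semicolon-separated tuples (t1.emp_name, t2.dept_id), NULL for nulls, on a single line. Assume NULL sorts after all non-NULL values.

LEFT JOIN keeps every row from `employees`; unmatched rows get NULL for `departments`'s columns.
Matching on t1.dept_id = t2.dept_id. A NULL in a compared column never satisfies the condition.
- t1 row (dept_id=5): no match → kept, t2 columns NULL.
- t1 row (dept_id=7): matches 2 t2 row(s) → 2 output row(s).
- t1 row (dept_id=1): no match → kept, t2 columns NULL.
- t1 row (dept_id=5): no match → kept, t2 columns NULL.
- t1 row (dept_id=2): no match → kept, t2 columns NULL.
- t1 row (dept_id=3): matches 2 t2 row(s) → 2 output row(s).
- t1 row (dept_id=NULL): no match → kept, t2 columns NULL.
After projecting and ordering:
t1.emp_name | t2.dept_id
Heidi | 3
Heidi | 3
Heidi | NULL
Nora | NULL
Uma | 7
Uma | 7
Wendy | NULL
Xin | NULL
Yara | NULL

(Heidi, 3); (Heidi, 3); (Heidi, NULL); (Nora, NULL); (Uma, 7); (Uma, 7); (Wendy, NULL); (Xin, NULL); (Yara, NULL)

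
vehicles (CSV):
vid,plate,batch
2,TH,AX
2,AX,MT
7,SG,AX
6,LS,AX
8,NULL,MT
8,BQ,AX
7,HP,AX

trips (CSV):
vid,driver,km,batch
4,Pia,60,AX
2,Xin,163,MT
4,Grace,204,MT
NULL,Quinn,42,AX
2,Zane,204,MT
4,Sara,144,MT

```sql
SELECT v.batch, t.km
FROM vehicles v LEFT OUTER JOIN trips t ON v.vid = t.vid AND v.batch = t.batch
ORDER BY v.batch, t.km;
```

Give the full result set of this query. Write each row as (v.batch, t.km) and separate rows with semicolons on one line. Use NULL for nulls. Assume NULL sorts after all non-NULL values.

(AX, NULL); (AX, NULL); (AX, NULL); (AX, NULL); (AX, NULL); (MT, 163); (MT, 204); (MT, NULL)

LEFT JOIN keeps every row from `vehicles`; unmatched rows get NULL for `trips`'s columns.
Matching on v.vid = t.vid AND v.batch = t.batch. A NULL in a compared column never satisfies the condition.
- v (vid=2, batch=AX) has no partner → padded with NULL.
- v (vid=2, batch=MT) pairs with 2 row(s) of t.
- v (vid=7, batch=AX) has no partner → padded with NULL.
- v (vid=6, batch=AX) has no partner → padded with NULL.
- v (vid=8, batch=MT) has no partner → padded with NULL.
- v (vid=8, batch=AX) has no partner → padded with NULL.
- v (vid=7, batch=AX) has no partner → padded with NULL.
After projecting and ordering:
v.batch | t.km
AX | NULL
AX | NULL
AX | NULL
AX | NULL
AX | NULL
MT | 163
MT | 204
MT | NULL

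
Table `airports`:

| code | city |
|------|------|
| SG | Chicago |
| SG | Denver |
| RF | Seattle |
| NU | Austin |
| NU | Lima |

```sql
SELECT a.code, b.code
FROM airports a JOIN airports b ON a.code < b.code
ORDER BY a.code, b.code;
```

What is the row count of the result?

8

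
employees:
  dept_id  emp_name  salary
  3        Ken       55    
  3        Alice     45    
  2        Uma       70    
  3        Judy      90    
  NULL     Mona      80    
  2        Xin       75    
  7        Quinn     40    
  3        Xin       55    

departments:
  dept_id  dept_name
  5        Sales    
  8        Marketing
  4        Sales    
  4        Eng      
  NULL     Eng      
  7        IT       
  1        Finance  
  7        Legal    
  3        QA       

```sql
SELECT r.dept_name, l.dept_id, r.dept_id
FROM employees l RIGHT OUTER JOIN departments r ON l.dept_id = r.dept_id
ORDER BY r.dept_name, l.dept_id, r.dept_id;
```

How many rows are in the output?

12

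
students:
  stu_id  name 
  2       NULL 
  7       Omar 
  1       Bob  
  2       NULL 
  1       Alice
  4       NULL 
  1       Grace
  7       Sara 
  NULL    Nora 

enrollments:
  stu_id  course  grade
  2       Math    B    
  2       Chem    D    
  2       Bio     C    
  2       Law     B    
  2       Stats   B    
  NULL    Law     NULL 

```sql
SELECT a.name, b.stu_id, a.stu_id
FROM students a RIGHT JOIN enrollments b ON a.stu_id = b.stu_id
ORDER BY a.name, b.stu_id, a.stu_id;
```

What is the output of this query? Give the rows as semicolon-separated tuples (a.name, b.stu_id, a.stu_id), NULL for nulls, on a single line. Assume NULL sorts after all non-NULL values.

(NULL, 2, 2); (NULL, 2, 2); (NULL, 2, 2); (NULL, 2, 2); (NULL, 2, 2); (NULL, 2, 2); (NULL, 2, 2); (NULL, 2, 2); (NULL, 2, 2); (NULL, 2, 2); (NULL, NULL, NULL)

RIGHT JOIN keeps every row from `enrollments`; unmatched rows get NULL for `students`'s columns.
Matching on a.stu_id = b.stu_id. A NULL in a compared column never satisfies the condition.
- a row (stu_id=2): matches 5 b row(s) → 5 output row(s).
- a row (stu_id=7): no match.
- a row (stu_id=1): no match.
- a row (stu_id=2): matches 5 b row(s) → 5 output row(s).
- a row (stu_id=1): no match.
- a row (stu_id=4): no match.
- a row (stu_id=1): no match.
- a row (stu_id=7): no match.
- a row (stu_id=NULL): no match.
- 1 row(s) from b found no a partner → padded with NULL.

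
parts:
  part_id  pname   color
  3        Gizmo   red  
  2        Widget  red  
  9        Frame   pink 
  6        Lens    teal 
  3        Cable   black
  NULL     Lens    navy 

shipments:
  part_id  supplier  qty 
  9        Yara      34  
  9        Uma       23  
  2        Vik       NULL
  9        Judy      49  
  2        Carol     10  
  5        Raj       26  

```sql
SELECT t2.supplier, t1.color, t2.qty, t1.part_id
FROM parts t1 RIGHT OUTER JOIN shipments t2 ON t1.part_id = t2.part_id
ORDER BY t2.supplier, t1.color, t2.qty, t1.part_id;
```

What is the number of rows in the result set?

6

RIGHT JOIN keeps every row from `shipments`; unmatched rows get NULL for `parts`'s columns.
Matching on t1.part_id = t2.part_id. A NULL in a compared column never satisfies the condition.
- t1[0] part_id=3 → no match.
- t1[1] part_id=2 → 2 match(es) in t2 → 2 row(s).
- t1[2] part_id=9 → 3 match(es) in t2 → 3 row(s).
- t1[3] part_id=6 → no match.
- t1[4] part_id=3 → no match.
- t1[5] part_id=NULL → no match.
- 1 t2 row(s) had no t1 match → kept, t1 columns NULL.
Total: 5 matched + 1 padded = 6 rows.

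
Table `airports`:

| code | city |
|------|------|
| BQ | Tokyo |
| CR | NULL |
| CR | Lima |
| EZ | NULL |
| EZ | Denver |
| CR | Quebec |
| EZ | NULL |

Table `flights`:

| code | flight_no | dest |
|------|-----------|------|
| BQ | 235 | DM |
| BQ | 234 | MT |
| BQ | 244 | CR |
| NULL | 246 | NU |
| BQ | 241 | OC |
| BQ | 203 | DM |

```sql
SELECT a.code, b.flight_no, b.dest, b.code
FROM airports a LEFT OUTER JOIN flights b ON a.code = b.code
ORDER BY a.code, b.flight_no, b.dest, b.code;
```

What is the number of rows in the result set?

LEFT JOIN keeps every row from `airports`; unmatched rows get NULL for `flights`'s columns.
Matching on a.code = b.code. A NULL in a compared column never satisfies the condition.
- a row (code=BQ): matches 5 b row(s) → 5 output row(s).
- a row (code=CR): no match → kept, b columns NULL.
- a row (code=CR): no match → kept, b columns NULL.
- a row (code=EZ): no match → kept, b columns NULL.
- a row (code=EZ): no match → kept, b columns NULL.
- a row (code=CR): no match → kept, b columns NULL.
- a row (code=EZ): no match → kept, b columns NULL.
Total: 5 matched + 6 padded = 11 rows.

11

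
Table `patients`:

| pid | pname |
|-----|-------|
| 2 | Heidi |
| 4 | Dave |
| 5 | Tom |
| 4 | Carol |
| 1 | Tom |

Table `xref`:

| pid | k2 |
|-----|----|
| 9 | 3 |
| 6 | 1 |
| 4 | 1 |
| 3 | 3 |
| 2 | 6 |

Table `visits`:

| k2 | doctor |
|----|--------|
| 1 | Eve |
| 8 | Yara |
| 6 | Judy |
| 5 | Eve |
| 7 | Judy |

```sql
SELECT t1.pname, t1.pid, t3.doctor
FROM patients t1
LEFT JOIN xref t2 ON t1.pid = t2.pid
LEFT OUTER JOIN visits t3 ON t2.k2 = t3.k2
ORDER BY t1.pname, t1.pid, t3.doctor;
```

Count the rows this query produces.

5

Step 1 — t1 LEFT JOIN t2 on pid → 5 row(s).
Then LEFT JOIN `visits t3` on k2: each of those 5 rows is kept; rows whose t2.k2 has no match in t3 get NULL for t3's columns.
Result: 5 row(s).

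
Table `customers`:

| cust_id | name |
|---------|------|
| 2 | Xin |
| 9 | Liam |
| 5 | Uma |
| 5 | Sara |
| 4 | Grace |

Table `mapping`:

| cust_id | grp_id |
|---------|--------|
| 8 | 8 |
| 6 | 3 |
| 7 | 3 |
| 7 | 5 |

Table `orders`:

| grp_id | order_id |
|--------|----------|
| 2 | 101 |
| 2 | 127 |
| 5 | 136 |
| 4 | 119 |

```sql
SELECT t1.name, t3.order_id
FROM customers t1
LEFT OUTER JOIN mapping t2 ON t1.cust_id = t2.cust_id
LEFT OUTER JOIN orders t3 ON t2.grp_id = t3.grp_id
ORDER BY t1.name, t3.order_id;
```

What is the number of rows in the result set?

Evaluate left to right. First `customers t1 LEFT JOIN mapping t2` on cust_id: 5 row(s).
Then LEFT JOIN `orders t3` on grp_id: each of those 5 rows is kept; rows whose t2.grp_id has no match in t3 get NULL for t3's columns.
Result: 5 row(s).

5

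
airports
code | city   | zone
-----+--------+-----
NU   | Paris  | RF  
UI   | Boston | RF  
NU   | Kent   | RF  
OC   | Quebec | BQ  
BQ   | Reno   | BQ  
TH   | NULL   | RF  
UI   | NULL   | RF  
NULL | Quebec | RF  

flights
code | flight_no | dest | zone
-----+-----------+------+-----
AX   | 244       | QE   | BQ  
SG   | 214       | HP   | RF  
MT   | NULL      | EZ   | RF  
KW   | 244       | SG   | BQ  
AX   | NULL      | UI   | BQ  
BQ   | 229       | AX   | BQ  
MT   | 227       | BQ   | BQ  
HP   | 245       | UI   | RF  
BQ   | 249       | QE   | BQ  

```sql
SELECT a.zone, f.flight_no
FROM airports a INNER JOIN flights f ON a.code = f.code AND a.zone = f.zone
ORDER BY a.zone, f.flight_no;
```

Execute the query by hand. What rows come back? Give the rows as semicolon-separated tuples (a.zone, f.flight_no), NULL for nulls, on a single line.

INNER JOIN keeps only pairs where the ON condition holds.
Matching on a.code = f.code AND a.zone = f.zone. A NULL in a compared column never satisfies the condition.
- a (code=NU, zone=RF) has no partner → excluded.
- a (code=UI, zone=RF) has no partner → excluded.
- a (code=NU, zone=RF) has no partner → excluded.
- a (code=OC, zone=BQ) has no partner → excluded.
- a (code=BQ, zone=BQ) pairs with 2 row(s) of f.
- a (code=TH, zone=RF) has no partner → excluded.
- a (code=UI, zone=RF) has no partner → excluded.
- a (code=NULL, zone=RF) has no partner → excluded.
After projecting and ordering:
a.zone | f.flight_no
BQ | 229
BQ | 249

(BQ, 229); (BQ, 249)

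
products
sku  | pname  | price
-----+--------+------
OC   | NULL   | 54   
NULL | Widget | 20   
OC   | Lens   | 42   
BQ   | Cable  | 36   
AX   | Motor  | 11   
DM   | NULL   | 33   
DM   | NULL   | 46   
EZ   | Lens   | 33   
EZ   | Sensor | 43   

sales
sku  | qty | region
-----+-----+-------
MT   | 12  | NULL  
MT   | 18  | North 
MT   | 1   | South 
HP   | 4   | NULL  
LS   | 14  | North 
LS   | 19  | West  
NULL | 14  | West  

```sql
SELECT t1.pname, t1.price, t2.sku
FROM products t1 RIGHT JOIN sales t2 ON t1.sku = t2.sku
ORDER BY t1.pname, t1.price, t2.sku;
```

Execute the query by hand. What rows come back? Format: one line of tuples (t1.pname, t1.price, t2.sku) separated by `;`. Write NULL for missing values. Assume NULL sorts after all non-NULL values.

(NULL, NULL, HP); (NULL, NULL, LS); (NULL, NULL, LS); (NULL, NULL, MT); (NULL, NULL, MT); (NULL, NULL, MT); (NULL, NULL, NULL)

RIGHT JOIN keeps every row from `sales`; unmatched rows get NULL for `products`'s columns.
Matching on t1.sku = t2.sku. A NULL in a compared column never satisfies the condition.
Matched pairs: 0; unmatched t2 rows kept: 7.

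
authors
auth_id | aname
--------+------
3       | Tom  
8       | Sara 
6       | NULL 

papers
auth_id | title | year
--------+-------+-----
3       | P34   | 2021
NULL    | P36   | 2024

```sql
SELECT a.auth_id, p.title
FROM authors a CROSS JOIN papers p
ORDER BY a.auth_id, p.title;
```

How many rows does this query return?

6

CROSS JOIN pairs every row of `authors` with every row of `papers`: 3 × 2 = 6 rows.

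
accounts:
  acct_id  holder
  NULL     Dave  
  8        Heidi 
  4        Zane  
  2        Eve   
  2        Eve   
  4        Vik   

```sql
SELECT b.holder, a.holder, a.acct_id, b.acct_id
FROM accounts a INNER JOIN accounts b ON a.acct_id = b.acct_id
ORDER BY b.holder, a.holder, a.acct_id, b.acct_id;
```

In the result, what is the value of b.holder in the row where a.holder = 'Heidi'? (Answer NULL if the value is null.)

INNER JOIN keeps only pairs where the ON condition holds.
Matching on a.acct_id = b.acct_id. A NULL in a compared column never satisfies the condition.
- acct_id=NULL: no matching b row, dropped.
- acct_id=8: 1 matching b row(s), so 1 row(s) emitted.
- acct_id=4: 2 matching b row(s), so 2 row(s) emitted.
- acct_id=2: 2 matching b row(s), so 2 row(s) emitted.
- acct_id=2: 2 matching b row(s), so 2 row(s) emitted.
- acct_id=4: 2 matching b row(s), so 2 row(s) emitted.

Heidi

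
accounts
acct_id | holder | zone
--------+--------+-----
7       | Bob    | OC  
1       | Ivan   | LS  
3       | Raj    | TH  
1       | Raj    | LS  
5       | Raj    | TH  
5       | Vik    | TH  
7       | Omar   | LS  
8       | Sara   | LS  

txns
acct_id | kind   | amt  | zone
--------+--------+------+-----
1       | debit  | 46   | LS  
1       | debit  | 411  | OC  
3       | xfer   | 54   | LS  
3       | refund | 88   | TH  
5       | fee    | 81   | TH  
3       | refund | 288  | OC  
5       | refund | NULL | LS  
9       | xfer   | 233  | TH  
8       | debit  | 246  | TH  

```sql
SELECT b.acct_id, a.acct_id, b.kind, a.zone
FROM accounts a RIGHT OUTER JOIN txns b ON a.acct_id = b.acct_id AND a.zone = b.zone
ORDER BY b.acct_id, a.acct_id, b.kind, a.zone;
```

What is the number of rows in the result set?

RIGHT JOIN keeps every row from `txns`; unmatched rows get NULL for `accounts`'s columns.
Matching on a.acct_id = b.acct_id AND a.zone = b.zone.
- a[0] acct_id=7, zone=OC → no match.
- a[1] acct_id=1, zone=LS → 1 match(es) in b → 1 row(s).
- a[2] acct_id=3, zone=TH → 1 match(es) in b → 1 row(s).
- a[3] acct_id=1, zone=LS → 1 match(es) in b → 1 row(s).
- a[4] acct_id=5, zone=TH → 1 match(es) in b → 1 row(s).
- a[5] acct_id=5, zone=TH → 1 match(es) in b → 1 row(s).
- a[6] acct_id=7, zone=LS → no match.
- a[7] acct_id=8, zone=LS → no match.
- plus 6 unmatched b row(s), each kept with NULL a columns.
Total: 5 matched + 6 padded = 11 rows.

11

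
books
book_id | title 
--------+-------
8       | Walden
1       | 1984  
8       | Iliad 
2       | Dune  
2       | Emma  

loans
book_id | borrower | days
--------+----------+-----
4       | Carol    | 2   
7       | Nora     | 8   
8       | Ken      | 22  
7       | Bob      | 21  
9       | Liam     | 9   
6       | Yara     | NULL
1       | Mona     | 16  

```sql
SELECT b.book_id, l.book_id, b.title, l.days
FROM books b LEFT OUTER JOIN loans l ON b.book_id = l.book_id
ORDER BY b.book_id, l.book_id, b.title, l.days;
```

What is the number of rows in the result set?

LEFT JOIN keeps every row from `books`; unmatched rows get NULL for `loans`'s columns.
Matching on b.book_id = l.book_id.
- b (book_id=8) pairs with 1 row(s) of l.
- b (book_id=1) pairs with 1 row(s) of l.
- b (book_id=8) pairs with 1 row(s) of l.
- b (book_id=2) has no partner → padded with NULL.
- b (book_id=2) has no partner → padded with NULL.
Total: 3 matched + 2 padded = 5 rows.

5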